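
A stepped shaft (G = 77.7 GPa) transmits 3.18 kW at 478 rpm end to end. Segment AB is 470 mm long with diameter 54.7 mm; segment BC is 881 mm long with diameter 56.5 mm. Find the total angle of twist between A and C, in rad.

ω = 2π·478/60 = 50.06 rad/s, so T = P/ω = 3.18×10³ / 50.06 = 63.53 N·m.
J_AB = π(0.0547)⁴/32 = 8.79×10^-7 m⁴; J_BC = π(0.0565)⁴/32 = 1.00×10^-6 m⁴.
θ = (T/G)·Σ L_i/J_i = (63.53/77.7×10⁹)·(0.470/8.79×10^-7 + 0.881/1.00×10^-6) = 1.157×10^-3 rad.

0.00116 rad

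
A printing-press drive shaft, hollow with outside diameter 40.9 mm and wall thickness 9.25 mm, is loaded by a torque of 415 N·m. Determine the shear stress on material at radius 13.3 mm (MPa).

J = π(d_o⁴ − d_i⁴)/32 = π(0.0409⁴ − 0.0224⁴)/32 = 2.500×10^-7 m⁴.
Shear stress varies linearly with radius: τ = T·r/J = 415.0 × 0.0133 / 2.500×10^-7 = 2.208×10^7 Pa.

22.1 MPa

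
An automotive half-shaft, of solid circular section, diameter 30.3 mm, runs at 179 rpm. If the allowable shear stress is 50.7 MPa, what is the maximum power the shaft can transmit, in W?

5190 W

J = πd⁴/32 = π(0.0303)⁴/32 = 8.275×10^-8 m⁴.
T_max = τ_allow·J/r = 5.07×10^7 × 8.275×10^-8 / 0.0152 = 276.9 N·m.
ω = 2π·179/60 = 18.74 rad/s, so P_max = T_max·ω = 5191 W.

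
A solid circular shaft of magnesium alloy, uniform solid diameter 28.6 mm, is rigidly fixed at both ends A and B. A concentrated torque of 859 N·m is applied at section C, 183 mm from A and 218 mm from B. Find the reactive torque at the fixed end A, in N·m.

467 N·m

With uniform GJ and both ends fixed, compatibility θ_AC = θ_CB gives T_A·a = T_B·b, together with T_A + T_B = T₀.
T_A = T₀·b/(a+b) = 859.0·218/401.0 = 467.0 N·m; T_B = 392.0 N·m.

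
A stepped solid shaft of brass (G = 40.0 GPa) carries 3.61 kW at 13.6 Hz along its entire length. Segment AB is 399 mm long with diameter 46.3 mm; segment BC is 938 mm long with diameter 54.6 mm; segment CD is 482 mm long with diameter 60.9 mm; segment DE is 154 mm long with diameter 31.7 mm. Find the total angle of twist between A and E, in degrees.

ω = 2π·13.6 = 85.45 rad/s, so T = P/ω = 3.61×10³ / 85.45 = 42.25 N·m.
J_AB = π(0.0463)⁴/32 = 4.51×10^-7 m⁴; J_BC = π(0.0546)⁴/32 = 8.73×10^-7 m⁴; J_CD = π(0.0609)⁴/32 = 1.35×10^-6 m⁴; J_DE = π(0.0317)⁴/32 = 9.91×10^-8 m⁴.
θ = (T/G)·Σ L_i/J_i = (42.25/40.0×10⁹)·(0.399/4.51×10^-7 + 0.938/8.73×10^-7 + 0.482/1.35×10^-6 + 0.154/9.91×10^-8) = 4.087×10^-3 rad.

0.234°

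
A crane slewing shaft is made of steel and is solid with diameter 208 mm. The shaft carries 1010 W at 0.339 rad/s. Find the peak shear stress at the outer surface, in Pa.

1.69e6 Pa

ω = 0.339 rad/s, so T = P/ω = 1010 / 0.3390 = 2979 N·m.
J = πd⁴/32 = π(0.208)⁴/32 = 1.838×10^-4 m⁴.
τ_max = T·r/J = 2979 × 0.104 / 1.838×10^-4 = 1.686×10^6 Pa.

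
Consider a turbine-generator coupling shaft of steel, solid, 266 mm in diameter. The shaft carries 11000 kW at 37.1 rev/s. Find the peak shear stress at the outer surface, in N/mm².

ω = 2π·37.1 = 233.1 rad/s, so T = P/ω = 11000×10³ / 233.1 = 47190 N·m.
J = πd⁴/32 = π(0.266)⁴/32 = 4.915×10^-4 m⁴.
τ_max = T·r/J = 47190 × 0.133 / 4.915×10^-4 = 1.277×10^7 Pa.

12.8 N/mm²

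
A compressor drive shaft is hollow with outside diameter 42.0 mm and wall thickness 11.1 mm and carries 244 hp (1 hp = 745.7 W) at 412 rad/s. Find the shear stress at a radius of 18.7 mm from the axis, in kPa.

ω = 412 rad/s, so T = P/ω = 244×745.7 / 412.0 = 441.6 N·m.
J = π(d_o⁴ − d_i⁴)/32 = π(0.0420⁴ − 0.0198⁴)/32 = 2.904×10^-7 m⁴.
Shear stress varies linearly with radius: τ = T·r/J = 441.6 × 0.0187 / 2.904×10^-7 = 2.844×10^7 Pa.

28400 kPa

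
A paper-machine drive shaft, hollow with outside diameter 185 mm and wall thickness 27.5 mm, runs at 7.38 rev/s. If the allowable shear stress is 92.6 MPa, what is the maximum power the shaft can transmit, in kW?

4040 kW

J = π(d_o⁴ − d_i⁴)/32 = π(0.185⁴ − 0.130⁴)/32 = 8.696×10^-5 m⁴.
T_max = τ_allow·J/r = 9.26×10^7 × 8.696×10^-5 / 0.0925 = 87050 N·m.
ω = 2π·7.38 = 46.37 rad/s, so P_max = T_max·ω = 4.037×10^6 W.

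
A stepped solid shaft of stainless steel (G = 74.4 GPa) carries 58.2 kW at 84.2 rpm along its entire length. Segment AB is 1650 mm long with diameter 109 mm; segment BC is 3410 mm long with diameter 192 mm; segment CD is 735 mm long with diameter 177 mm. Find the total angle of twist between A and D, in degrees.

0.774°

ω = 2π·84.2/60 = 8.817 rad/s, so T = P/ω = 58.2×10³ / 8.817 = 6601 N·m.
J_AB = π(0.109)⁴/32 = 1.39×10^-5 m⁴; J_BC = π(0.192)⁴/32 = 1.33×10^-4 m⁴; J_CD = π(0.177)⁴/32 = 9.64×10^-5 m⁴.
θ = (T/G)·Σ L_i/J_i = (6601/74.4×10⁹)·(1.65/1.39×10^-5 + 3.41/1.33×10^-4 + 0.735/9.64×10^-5) = 0.01351 rad.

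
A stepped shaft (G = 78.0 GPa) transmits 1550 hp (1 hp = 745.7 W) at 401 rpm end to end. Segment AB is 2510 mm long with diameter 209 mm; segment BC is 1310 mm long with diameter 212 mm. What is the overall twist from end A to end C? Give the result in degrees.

ω = 2π·401/60 = 41.99 rad/s, so T = P/ω = 1550×745.7 / 41.99 = 27520 N·m.
J_AB = π(0.209)⁴/32 = 1.87×10^-4 m⁴; J_BC = π(0.212)⁴/32 = 1.98×10^-4 m⁴.
θ = (T/G)·Σ L_i/J_i = (27520/78.0×10⁹)·(2.51/1.87×10^-4 + 1.31/1.98×10^-4) = 7.060×10^-3 rad.

0.404°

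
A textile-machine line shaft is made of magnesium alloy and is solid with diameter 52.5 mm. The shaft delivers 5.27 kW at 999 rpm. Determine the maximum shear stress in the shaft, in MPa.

ω = 2π·999/60 = 104.6 rad/s, so T = P/ω = 5.27×10³ / 104.6 = 50.38 N·m.
J = πd⁴/32 = π(0.0525)⁴/32 = 7.458×10^-7 m⁴.
τ_max = T·r/J = 50.38 × 0.0262 / 7.458×10^-7 = 1.773×10^6 Pa.

1.77 MPa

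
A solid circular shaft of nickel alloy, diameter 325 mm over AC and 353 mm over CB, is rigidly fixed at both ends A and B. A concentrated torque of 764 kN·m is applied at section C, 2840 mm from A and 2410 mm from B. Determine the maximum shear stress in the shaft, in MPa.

55.0 MPa

Compatibility: T_A·a/J_AC = T_B·b/J_CB with T_A + T_B = T₀.
J_AC = 1.10×10^-3 m⁴, J_CB = 1.52×10^-3 m⁴, so T_A = T₀·(J_AC/a)/((J_AC/a)+(J_CB/b)) = 289400 N·m, T_B = 474600 N·m.
τ in each portion: τ_AC = 4.29×10^7 Pa, τ_CB = 5.50×10^7 Pa; maximum is in CB.
τ_max = T_CB·r/J = 474600·0.176/1.52×10^-3 = 5.495×10^7 Pa.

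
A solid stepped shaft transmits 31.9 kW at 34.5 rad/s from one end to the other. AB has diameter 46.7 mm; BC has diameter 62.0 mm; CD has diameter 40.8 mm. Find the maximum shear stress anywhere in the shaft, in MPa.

69.3 MPa

ω = 34.5 rad/s, so T = P/ω = 31.9×10³ / 34.50 = 924.6 N·m.
Under the same torque, τ_max = 16T/(πd³) is largest where d is smallest — segment CD (d = 40.8 mm).
τ_max = 16·924.6/(π·(0.0408)³) = 6.934×10^7 Pa.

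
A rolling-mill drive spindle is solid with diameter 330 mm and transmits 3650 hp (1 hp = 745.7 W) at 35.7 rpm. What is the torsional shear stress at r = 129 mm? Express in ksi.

11.7 ksi

ω = 2π·35.7/60 = 3.738 rad/s, so T = P/ω = 3650×745.7 / 3.738 = 728000 N·m.
J = πd⁴/32 = π(0.330)⁴/32 = 1.164×10^-3 m⁴.
Shear stress varies linearly with radius: τ = T·r/J = 728000 × 0.129 / 1.164×10^-3 = 8.067×10^7 Pa.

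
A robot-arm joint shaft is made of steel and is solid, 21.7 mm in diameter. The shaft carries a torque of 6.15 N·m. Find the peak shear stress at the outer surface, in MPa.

J = πd⁴/32 = π(0.0217)⁴/32 = 2.177×10^-8 m⁴.
τ_max = T·r/J = 6.150 × 0.0109 / 2.177×10^-8 = 3.065×10^6 Pa.

3.07 MPa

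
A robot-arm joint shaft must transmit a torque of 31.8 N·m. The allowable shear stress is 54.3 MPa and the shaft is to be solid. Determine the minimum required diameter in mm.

For a solid shaft τ_max = 16T/(πd³), so d = (16T/(π τ_allow))^(1/3) = (16·31.80/(π·5.43×10^7))^(1/3) = 0.01439 m.

14.4 mm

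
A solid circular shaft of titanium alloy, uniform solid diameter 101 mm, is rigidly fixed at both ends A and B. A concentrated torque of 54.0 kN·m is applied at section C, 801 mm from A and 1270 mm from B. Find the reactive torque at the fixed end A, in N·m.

With uniform GJ and both ends fixed, compatibility θ_AC = θ_CB gives T_A·a = T_B·b, together with T_A + T_B = T₀.
T_A = T₀·b/(a+b) = 54000·1270/2071 = 33110 N·m; T_B = 20890 N·m.

33100 N·m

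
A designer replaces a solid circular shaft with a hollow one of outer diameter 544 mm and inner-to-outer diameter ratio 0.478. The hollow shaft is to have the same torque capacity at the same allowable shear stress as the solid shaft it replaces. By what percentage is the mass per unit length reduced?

Equal τ_max and T ⇒ the solid shaft needs d_s³ = d_o³(1−k⁴), so d_s = 544·(1−0.478⁴)^(1/3) = 534.4 mm.
Area ratio A_h/A_s = d_o²(1−k²)/d_s² = (1−k²)/(1−k⁴)^(2/3) = 0.7996.
Mass saving = 1 − 0.7996 = 20.0 %.

20.0 %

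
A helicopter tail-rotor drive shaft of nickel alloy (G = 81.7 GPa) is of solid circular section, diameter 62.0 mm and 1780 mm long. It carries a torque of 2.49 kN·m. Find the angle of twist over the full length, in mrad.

37.4 mrad

J = πd⁴/32 = π(0.0620)⁴/32 = 1.451×10^-6 m⁴.
θ = T·L/(G·J) = 2490 × 1.78 / (81.7×10⁹ × 1.451×10^-6) = 0.03740 rad.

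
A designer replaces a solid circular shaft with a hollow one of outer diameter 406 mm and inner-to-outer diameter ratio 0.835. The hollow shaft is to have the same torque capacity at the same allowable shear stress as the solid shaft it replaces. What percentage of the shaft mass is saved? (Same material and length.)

Equal τ_max and T ⇒ the solid shaft needs d_s³ = d_o³(1−k⁴), so d_s = 406·(1−0.835⁴)^(1/3) = 325.2 mm.
Area ratio A_h/A_s = d_o²(1−k²)/d_s² = (1−k²)/(1−k⁴)^(2/3) = 0.4719.
Mass saving = 1 − 0.4719 = 52.8 %.

52.8 %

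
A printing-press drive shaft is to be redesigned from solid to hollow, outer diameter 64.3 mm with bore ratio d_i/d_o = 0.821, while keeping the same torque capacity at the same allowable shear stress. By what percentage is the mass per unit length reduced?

51.2 %

Equal τ_max and T ⇒ the solid shaft needs d_s³ = d_o³(1−k⁴), so d_s = 64.3·(1−0.821⁴)^(1/3) = 52.54 mm.
Area ratio A_h/A_s = d_o²(1−k²)/d_s² = (1−k²)/(1−k⁴)^(2/3) = 0.4881.
Mass saving = 1 − 0.4881 = 51.2 %.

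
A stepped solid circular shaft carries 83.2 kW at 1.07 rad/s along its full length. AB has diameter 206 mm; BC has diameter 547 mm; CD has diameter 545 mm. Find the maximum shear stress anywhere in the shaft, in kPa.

ω = 1.07 rad/s, so T = P/ω = 83.2×10³ / 1.070 = 77760 N·m.
Under the same torque, τ_max = 16T/(πd³) is largest where d is smallest — segment AB (d = 206 mm).
τ_max = 16·77760/(π·(0.206)³) = 4.530×10^7 Pa.

45300 kPa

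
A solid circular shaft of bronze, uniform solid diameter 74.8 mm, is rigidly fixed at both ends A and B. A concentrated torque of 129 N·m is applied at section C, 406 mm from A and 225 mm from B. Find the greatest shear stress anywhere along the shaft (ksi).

0.146 ksi

With uniform GJ and both ends fixed, compatibility θ_AC = θ_CB gives T_A·a = T_B·b, together with T_A + T_B = T₀.
T_A = T₀·b/(a+b) = 129.0·225/631.0 = 46.00 N·m; T_B = 83.00 N·m.
τ in each portion: τ_AC = 5.60×10^5 Pa, τ_CB = 1.01×10^6 Pa; maximum is in CB.
τ_max = T_CB·r/J = 83.00·0.0374/3.07×10^-6 = 1.010×10^6 Pa.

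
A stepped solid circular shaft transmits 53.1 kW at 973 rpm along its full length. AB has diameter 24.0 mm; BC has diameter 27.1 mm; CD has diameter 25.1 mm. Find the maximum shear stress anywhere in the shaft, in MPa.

192 MPa

ω = 2π·973/60 = 101.9 rad/s, so T = P/ω = 53.1×10³ / 101.9 = 521.1 N·m.
Under the same torque, τ_max = 16T/(πd³) is largest where d is smallest — segment AB (d = 24.0 mm).
τ_max = 16·521.1/(π·(0.0240)³) = 1.920×10^8 Pa.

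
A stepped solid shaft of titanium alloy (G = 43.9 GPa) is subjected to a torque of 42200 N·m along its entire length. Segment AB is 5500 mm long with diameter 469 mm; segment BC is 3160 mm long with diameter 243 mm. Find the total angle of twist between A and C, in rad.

0.00999 rad

J_AB = π(0.469)⁴/32 = 4.75×10^-3 m⁴; J_BC = π(0.243)⁴/32 = 3.42×10^-4 m⁴.
θ = (T/G)·Σ L_i/J_i = (42200/43.9×10⁹)·(5.50/4.75×10^-3 + 3.16/3.42×10^-4) = 9.987×10^-3 rad.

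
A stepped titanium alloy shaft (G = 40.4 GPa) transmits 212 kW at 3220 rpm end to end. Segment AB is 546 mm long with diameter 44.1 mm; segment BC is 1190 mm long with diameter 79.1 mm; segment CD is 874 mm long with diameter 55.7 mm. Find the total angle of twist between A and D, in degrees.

2.41°

ω = 2π·3220/60 = 337.2 rad/s, so T = P/ω = 212×10³ / 337.2 = 628.7 N·m.
J_AB = π(0.0441)⁴/32 = 3.71×10^-7 m⁴; J_BC = π(0.0791)⁴/32 = 3.84×10^-6 m⁴; J_CD = π(0.0557)⁴/32 = 9.45×10^-7 m⁴.
θ = (T/G)·Σ L_i/J_i = (628.7/40.4×10⁹)·(0.546/3.71×10^-7 + 1.19/3.84×10^-6 + 0.874/9.45×10^-7) = 0.04209 rad.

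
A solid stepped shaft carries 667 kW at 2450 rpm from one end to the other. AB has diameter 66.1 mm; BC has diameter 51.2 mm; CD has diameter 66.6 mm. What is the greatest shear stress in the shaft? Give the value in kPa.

ω = 2π·2450/60 = 256.6 rad/s, so T = P/ω = 667×10³ / 256.6 = 2600 N·m.
Under the same torque, τ_max = 16T/(πd³) is largest where d is smallest — segment BC (d = 51.2 mm).
τ_max = 16·2600/(π·(0.0512)³) = 9.865×10^7 Pa.

98600 kPa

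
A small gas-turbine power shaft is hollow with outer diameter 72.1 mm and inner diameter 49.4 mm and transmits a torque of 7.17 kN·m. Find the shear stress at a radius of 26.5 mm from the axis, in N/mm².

91.9 N/mm²

J = π(d_o⁴ − d_i⁴)/32 = π(0.0721⁴ − 0.0494⁴)/32 = 2.068×10^-6 m⁴.
Shear stress varies linearly with radius: τ = T·r/J = 7170 × 0.0265 / 2.068×10^-6 = 9.186×10^7 Pa.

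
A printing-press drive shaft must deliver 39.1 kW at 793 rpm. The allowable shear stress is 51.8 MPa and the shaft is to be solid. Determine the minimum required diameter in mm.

35.9 mm

ω = 2π·793/60 = 83.04 rad/s, so T = P/ω = 39.1×10³ / 83.04 = 470.8 N·m.
For a solid shaft τ_max = 16T/(πd³), so d = (16T/(π τ_allow))^(1/3) = (16·470.8/(π·5.18×10^7))^(1/3) = 0.03591 m.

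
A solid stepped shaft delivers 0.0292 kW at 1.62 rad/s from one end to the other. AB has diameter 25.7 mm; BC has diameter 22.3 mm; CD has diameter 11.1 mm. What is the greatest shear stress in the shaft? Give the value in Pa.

6.71e7 Pa

ω = 1.62 rad/s, so T = P/ω = 0.0292×10³ / 1.620 = 18.02 N·m.
Under the same torque, τ_max = 16T/(πd³) is largest where d is smallest — segment CD (d = 11.1 mm).
τ_max = 16·18.02/(π·(0.0111)³) = 6.712×10^7 Pa.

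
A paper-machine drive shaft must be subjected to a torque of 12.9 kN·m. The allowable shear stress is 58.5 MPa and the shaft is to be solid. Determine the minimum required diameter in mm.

104 mm

For a solid shaft τ_max = 16T/(πd³), so d = (16T/(π τ_allow))^(1/3) = (16·12900/(π·5.85×10^7))^(1/3) = 0.1039 m.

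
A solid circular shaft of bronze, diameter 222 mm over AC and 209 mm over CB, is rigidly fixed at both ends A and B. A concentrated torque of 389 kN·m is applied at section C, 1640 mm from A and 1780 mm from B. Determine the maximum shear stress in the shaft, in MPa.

Compatibility: T_A·a/J_AC = T_B·b/J_CB with T_A + T_B = T₀.
J_AC = 2.38×10^-4 m⁴, J_CB = 1.87×10^-4 m⁴, so T_A = T₀·(J_AC/a)/((J_AC/a)+(J_CB/b)) = 225700 N·m, T_B = 163300 N·m.
τ in each portion: τ_AC = 1.05×10^8 Pa, τ_CB = 9.11×10^7 Pa; maximum is in AC.
τ_max = T_AC·r/J = 225700·0.111/2.38×10^-4 = 1.050×10^8 Pa.

105 MPa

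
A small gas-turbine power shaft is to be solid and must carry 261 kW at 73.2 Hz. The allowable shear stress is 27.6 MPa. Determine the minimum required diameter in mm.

47.1 mm

ω = 2π·73.2 = 459.9 rad/s, so T = P/ω = 261×10³ / 459.9 = 567.5 N·m.
For a solid shaft τ_max = 16T/(πd³), so d = (16T/(π τ_allow))^(1/3) = (16·567.5/(π·2.76×10^7))^(1/3) = 0.04713 m.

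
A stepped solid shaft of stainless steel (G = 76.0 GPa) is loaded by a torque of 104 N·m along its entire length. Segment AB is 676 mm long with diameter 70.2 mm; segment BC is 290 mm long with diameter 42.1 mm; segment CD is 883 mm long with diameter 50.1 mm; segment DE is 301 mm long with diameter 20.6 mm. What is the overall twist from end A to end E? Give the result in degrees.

J_AB = π(0.0702)⁴/32 = 2.38×10^-6 m⁴; J_BC = π(0.0421)⁴/32 = 3.08×10^-7 m⁴; J_CD = π(0.0501)⁴/32 = 6.19×10^-7 m⁴; J_DE = π(0.0206)⁴/32 = 1.77×10^-8 m⁴.
θ = (T/G)·Σ L_i/J_i = (104.0/76.0×10⁹)·(0.676/2.38×10^-6 + 0.290/3.08×10^-7 + 0.883/6.19×10^-7 + 0.301/1.77×10^-8) = 0.02693 rad.

1.54°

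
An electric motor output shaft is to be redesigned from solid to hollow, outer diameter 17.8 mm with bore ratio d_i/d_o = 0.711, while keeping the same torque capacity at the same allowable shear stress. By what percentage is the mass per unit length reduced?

Equal τ_max and T ⇒ the solid shaft needs d_s³ = d_o³(1−k⁴), so d_s = 17.8·(1−0.711⁴)^(1/3) = 16.13 mm.
Area ratio A_h/A_s = d_o²(1−k²)/d_s² = (1−k²)/(1−k⁴)^(2/3) = 0.6020.
Mass saving = 1 − 0.6020 = 39.8 %.

39.8 %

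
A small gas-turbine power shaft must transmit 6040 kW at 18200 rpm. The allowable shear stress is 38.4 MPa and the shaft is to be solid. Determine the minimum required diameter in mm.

74.9 mm

ω = 2π·18200/60 = 1906 rad/s, so T = P/ω = 6040×10³ / 1906 = 3169 N·m.
For a solid shaft τ_max = 16T/(πd³), so d = (16T/(π τ_allow))^(1/3) = (16·3169/(π·3.84×10^7))^(1/3) = 0.07491 m.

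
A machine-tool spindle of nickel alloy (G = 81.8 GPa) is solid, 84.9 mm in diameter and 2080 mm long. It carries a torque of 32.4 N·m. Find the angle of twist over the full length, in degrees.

0.00925°

J = πd⁴/32 = π(0.0849)⁴/32 = 5.101×10^-6 m⁴.
θ = T·L/(G·J) = 32.40 × 2.08 / (81.8×10⁹ × 5.101×10^-6) = 1.615×10^-4 rad.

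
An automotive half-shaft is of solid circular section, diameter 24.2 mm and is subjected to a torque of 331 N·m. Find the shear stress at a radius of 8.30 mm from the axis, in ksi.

J = πd⁴/32 = π(0.0242)⁴/32 = 3.367×10^-8 m⁴.
Shear stress varies linearly with radius: τ = T·r/J = 331.0 × 0.00830 / 3.367×10^-8 = 8.159×10^7 Pa.

11.8 ksi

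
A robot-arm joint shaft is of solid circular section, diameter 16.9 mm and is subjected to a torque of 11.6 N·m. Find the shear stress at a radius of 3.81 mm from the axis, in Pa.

5.52e6 Pa

J = πd⁴/32 = π(0.0169)⁴/32 = 8.008×10^-9 m⁴.
Shear stress varies linearly with radius: τ = T·r/J = 11.60 × 0.00381 / 8.008×10^-9 = 5.519×10^6 Pa.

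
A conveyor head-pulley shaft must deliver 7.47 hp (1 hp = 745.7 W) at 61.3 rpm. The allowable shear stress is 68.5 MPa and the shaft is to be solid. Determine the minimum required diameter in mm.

ω = 2π·61.3/60 = 6.419 rad/s, so T = P/ω = 7.47×745.7 / 6.419 = 867.8 N·m.
For a solid shaft τ_max = 16T/(πd³), so d = (16T/(π τ_allow))^(1/3) = (16·867.8/(π·6.85×10^7))^(1/3) = 0.04011 m.

40.1 mm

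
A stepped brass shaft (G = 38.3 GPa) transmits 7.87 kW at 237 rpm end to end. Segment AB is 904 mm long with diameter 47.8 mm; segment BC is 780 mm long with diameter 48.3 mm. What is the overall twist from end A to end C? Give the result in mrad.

26.7 mrad

ω = 2π·237/60 = 24.82 rad/s, so T = P/ω = 7.87×10³ / 24.82 = 317.1 N·m.
J_AB = π(0.0478)⁴/32 = 5.13×10^-7 m⁴; J_BC = π(0.0483)⁴/32 = 5.34×10^-7 m⁴.
θ = (T/G)·Σ L_i/J_i = (317.1/38.3×10⁹)·(0.904/5.13×10^-7 + 0.780/5.34×10^-7) = 0.02669 rad.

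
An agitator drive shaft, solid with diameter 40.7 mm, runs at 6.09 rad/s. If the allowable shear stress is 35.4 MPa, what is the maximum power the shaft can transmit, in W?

2850 W

J = πd⁴/32 = π(0.0407)⁴/32 = 2.694×10^-7 m⁴.
T_max = τ_allow·J/r = 3.54×10^7 × 2.694×10^-7 / 0.0204 = 468.6 N·m.
ω = 6.09 rad/s, so P_max = T_max·ω = 2854 W.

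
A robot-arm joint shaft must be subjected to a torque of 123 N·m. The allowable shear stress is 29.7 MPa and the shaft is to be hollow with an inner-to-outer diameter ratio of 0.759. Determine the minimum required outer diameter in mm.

31.6 mm

For a hollow shaft with d_i/d_o = 0.759: τ_max = 16T/(π d_o³ (1−k⁴)), so d_o = [16T/(π τ_allow (1−k⁴))]^(1/3) = [16·123.0/(π·2.97×10^7·0.6681)]^(1/3) = 0.03160 m.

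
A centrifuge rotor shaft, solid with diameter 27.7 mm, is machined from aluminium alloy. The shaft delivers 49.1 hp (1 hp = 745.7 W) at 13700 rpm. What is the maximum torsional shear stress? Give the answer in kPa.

ω = 2π·13700/60 = 1435 rad/s, so T = P/ω = 49.1×745.7 / 1435 = 25.52 N·m.
J = πd⁴/32 = π(0.0277)⁴/32 = 5.780×10^-8 m⁴.
τ_max = T·r/J = 25.52 × 0.0138 / 5.780×10^-8 = 6.115×10^6 Pa.

6120 kPa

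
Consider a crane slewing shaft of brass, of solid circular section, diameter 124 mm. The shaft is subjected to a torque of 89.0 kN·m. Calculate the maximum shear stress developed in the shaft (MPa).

238 MPa

J = πd⁴/32 = π(0.124)⁴/32 = 2.321×10^-5 m⁴.
τ_max = T·r/J = 89000 × 0.0620 / 2.321×10^-5 = 2.377×10^8 Pa.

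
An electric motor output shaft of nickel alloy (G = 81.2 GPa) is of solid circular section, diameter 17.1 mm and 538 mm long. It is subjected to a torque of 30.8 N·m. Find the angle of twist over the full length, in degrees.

J = πd⁴/32 = π(0.0171)⁴/32 = 8.394×10^-9 m⁴.
θ = T·L/(G·J) = 30.80 × 0.538 / (81.2×10⁹ × 8.394×10^-9) = 0.02431 rad.

1.39°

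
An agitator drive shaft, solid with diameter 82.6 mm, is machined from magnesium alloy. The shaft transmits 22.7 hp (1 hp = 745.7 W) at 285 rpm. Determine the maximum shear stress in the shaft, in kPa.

5130 kPa

ω = 2π·285/60 = 29.85 rad/s, so T = P/ω = 22.7×745.7 / 29.85 = 567.2 N·m.
J = πd⁴/32 = π(0.0826)⁴/32 = 4.570×10^-6 m⁴.
τ_max = T·r/J = 567.2 × 0.0413 / 4.570×10^-6 = 5.126×10^6 Pa.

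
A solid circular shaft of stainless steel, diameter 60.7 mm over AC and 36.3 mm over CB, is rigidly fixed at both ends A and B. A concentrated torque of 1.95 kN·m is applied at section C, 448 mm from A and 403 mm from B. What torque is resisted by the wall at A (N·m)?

Compatibility: T_A·a/J_AC = T_B·b/J_CB with T_A + T_B = T₀.
J_AC = 1.33×10^-6 m⁴, J_CB = 1.70×10^-7 m⁴, so T_A = T₀·(J_AC/a)/((J_AC/a)+(J_CB/b)) = 1707 N·m, T_B = 242.7 N·m.

1710 N·m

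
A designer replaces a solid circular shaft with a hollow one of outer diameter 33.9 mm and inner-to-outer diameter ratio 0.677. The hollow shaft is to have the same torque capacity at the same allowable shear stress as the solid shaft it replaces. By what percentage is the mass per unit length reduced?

36.6 %

Equal τ_max and T ⇒ the solid shaft needs d_s³ = d_o³(1−k⁴), so d_s = 33.9·(1−0.677⁴)^(1/3) = 31.34 mm.
Area ratio A_h/A_s = d_o²(1−k²)/d_s² = (1−k²)/(1−k⁴)^(2/3) = 0.6339.
Mass saving = 1 − 0.6339 = 36.6 %.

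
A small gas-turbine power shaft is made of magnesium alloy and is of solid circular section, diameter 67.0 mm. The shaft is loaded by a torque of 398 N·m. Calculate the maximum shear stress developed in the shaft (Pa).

6.74e6 Pa

J = πd⁴/32 = π(0.0670)⁴/32 = 1.978×10^-6 m⁴.
τ_max = T·r/J = 398.0 × 0.0335 / 1.978×10^-6 = 6.740×10^6 Pa.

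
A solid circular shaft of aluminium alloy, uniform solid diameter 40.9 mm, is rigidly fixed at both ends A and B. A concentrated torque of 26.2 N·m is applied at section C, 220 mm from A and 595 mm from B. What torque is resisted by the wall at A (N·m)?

19.1 N·m

With uniform GJ and both ends fixed, compatibility θ_AC = θ_CB gives T_A·a = T_B·b, together with T_A + T_B = T₀.
T_A = T₀·b/(a+b) = 26.20·595/815.0 = 19.13 N·m; T_B = 7.072 N·m.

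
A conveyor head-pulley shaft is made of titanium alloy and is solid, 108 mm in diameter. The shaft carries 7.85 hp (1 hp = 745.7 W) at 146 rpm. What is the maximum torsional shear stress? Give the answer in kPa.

1550 kPa

ω = 2π·146/60 = 15.29 rad/s, so T = P/ω = 7.85×745.7 / 15.29 = 382.9 N·m.
J = πd⁴/32 = π(0.108)⁴/32 = 1.336×10^-5 m⁴.
τ_max = T·r/J = 382.9 × 0.0540 / 1.336×10^-5 = 1.548×10^6 Pa.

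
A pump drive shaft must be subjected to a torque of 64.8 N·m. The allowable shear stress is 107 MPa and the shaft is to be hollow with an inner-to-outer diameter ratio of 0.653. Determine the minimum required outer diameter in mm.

15.6 mm

For a hollow shaft with d_i/d_o = 0.653: τ_max = 16T/(π d_o³ (1−k⁴)), so d_o = [16T/(π τ_allow (1−k⁴))]^(1/3) = [16·64.80/(π·1.07×10^8·0.8182)]^(1/3) = 0.01556 m.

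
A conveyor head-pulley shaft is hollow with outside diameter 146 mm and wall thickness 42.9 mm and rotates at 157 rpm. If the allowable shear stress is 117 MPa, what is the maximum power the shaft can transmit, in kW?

1140 kW

J = π(d_o⁴ − d_i⁴)/32 = π(0.146⁴ − 0.0602⁴)/32 = 4.332×10^-5 m⁴.
T_max = τ_allow·J/r = 1.17×10^8 × 4.332×10^-5 / 0.0730 = 69430 N·m.
ω = 2π·157/60 = 16.44 rad/s, so P_max = T_max·ω = 1.141×10^6 W.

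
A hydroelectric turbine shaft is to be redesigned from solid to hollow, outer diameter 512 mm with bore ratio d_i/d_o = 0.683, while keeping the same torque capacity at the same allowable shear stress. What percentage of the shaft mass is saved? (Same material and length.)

37.2 %

Equal τ_max and T ⇒ the solid shaft needs d_s³ = d_o³(1−k⁴), so d_s = 512·(1−0.683⁴)^(1/3) = 471.8 mm.
Area ratio A_h/A_s = d_o²(1−k²)/d_s² = (1−k²)/(1−k⁴)^(2/3) = 0.6283.
Mass saving = 1 − 0.6283 = 37.2 %.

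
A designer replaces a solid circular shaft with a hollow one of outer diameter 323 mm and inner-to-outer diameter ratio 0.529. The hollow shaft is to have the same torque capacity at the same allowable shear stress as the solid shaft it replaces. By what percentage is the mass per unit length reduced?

Equal τ_max and T ⇒ the solid shaft needs d_s³ = d_o³(1−k⁴), so d_s = 323·(1−0.529⁴)^(1/3) = 314.3 mm.
Area ratio A_h/A_s = d_o²(1−k²)/d_s² = (1−k²)/(1−k⁴)^(2/3) = 0.7604.
Mass saving = 1 − 0.7604 = 24.0 %.

24.0 %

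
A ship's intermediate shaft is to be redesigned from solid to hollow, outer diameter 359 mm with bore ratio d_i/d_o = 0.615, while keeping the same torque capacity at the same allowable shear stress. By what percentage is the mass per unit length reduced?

31.1 %

Equal τ_max and T ⇒ the solid shaft needs d_s³ = d_o³(1−k⁴), so d_s = 359·(1−0.615⁴)^(1/3) = 341.0 mm.
Area ratio A_h/A_s = d_o²(1−k²)/d_s² = (1−k²)/(1−k⁴)^(2/3) = 0.6892.
Mass saving = 1 − 0.6892 = 31.1 %.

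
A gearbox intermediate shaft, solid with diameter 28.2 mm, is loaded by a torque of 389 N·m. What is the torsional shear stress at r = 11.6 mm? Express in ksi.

10.5 ksi

J = πd⁴/32 = π(0.0282)⁴/32 = 6.209×10^-8 m⁴.
Shear stress varies linearly with radius: τ = T·r/J = 389.0 × 0.0116 / 6.209×10^-8 = 7.268×10^7 Pa.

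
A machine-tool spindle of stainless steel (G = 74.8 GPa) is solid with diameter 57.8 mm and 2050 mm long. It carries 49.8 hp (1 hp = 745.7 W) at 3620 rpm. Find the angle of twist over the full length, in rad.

0.00245 rad

ω = 2π·3620/60 = 379.1 rad/s, so T = P/ω = 49.8×745.7 / 379.1 = 97.96 N·m.
J = πd⁴/32 = π(0.0578)⁴/32 = 1.096×10^-6 m⁴.
θ = T·L/(G·J) = 97.96 × 2.05 / (74.8×10⁹ × 1.096×10^-6) = 2.450×10^-3 rad.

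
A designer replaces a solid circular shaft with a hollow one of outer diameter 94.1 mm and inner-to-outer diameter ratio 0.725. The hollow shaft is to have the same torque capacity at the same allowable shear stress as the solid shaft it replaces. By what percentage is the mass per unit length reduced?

41.2 %

Equal τ_max and T ⇒ the solid shaft needs d_s³ = d_o³(1−k⁴), so d_s = 94.1·(1−0.725⁴)^(1/3) = 84.48 mm.
Area ratio A_h/A_s = d_o²(1−k²)/d_s² = (1−k²)/(1−k⁴)^(2/3) = 0.5885.
Mass saving = 1 − 0.5885 = 41.2 %.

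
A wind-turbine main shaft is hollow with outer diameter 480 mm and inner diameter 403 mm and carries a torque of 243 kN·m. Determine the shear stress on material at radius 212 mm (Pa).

1.96e7 Pa

J = π(d_o⁴ − d_i⁴)/32 = π(0.480⁴ − 0.403⁴)/32 = 2.622×10^-3 m⁴.
Shear stress varies linearly with radius: τ = T·r/J = 243000 × 0.212 / 2.622×10^-3 = 1.965×10^7 Pa.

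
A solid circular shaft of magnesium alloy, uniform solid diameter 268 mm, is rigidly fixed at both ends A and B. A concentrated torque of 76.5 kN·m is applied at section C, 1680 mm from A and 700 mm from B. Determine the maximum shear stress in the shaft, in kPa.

14300 kPa

With uniform GJ and both ends fixed, compatibility θ_AC = θ_CB gives T_A·a = T_B·b, together with T_A + T_B = T₀.
T_A = T₀·b/(a+b) = 76500·700/2380 = 22500 N·m; T_B = 54000 N·m.
τ in each portion: τ_AC = 5.95×10^6 Pa, τ_CB = 1.43×10^7 Pa; maximum is in CB.
τ_max = T_CB·r/J = 54000·0.134/5.06×10^-4 = 1.429×10^7 Pa.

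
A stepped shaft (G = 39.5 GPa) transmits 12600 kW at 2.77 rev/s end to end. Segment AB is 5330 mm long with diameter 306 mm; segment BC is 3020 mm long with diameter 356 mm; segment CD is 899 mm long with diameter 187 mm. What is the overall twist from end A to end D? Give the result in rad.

ω = 2π·2.77 = 17.40 rad/s, so T = P/ω = 12600×10³ / 17.40 = 724000 N·m.
J_AB = π(0.306)⁴/32 = 8.61×10^-4 m⁴; J_BC = π(0.356)⁴/32 = 1.58×10^-3 m⁴; J_CD = π(0.187)⁴/32 = 1.20×10^-4 m⁴.
θ = (T/G)·Σ L_i/J_i = (724000/39.5×10⁹)·(5.33/8.61×10^-4 + 3.02/1.58×10^-3 + 0.899/1.20×10^-4) = 0.2858 rad.

0.286 rad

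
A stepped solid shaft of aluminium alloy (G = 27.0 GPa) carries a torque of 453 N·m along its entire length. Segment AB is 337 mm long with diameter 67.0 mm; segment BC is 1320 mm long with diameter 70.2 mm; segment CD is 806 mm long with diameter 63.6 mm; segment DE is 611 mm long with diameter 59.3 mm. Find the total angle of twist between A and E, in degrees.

J_AB = π(0.0670)⁴/32 = 1.98×10^-6 m⁴; J_BC = π(0.0702)⁴/32 = 2.38×10^-6 m⁴; J_CD = π(0.0636)⁴/32 = 1.61×10^-6 m⁴; J_DE = π(0.0593)⁴/32 = 1.21×10^-6 m⁴.
θ = (T/G)·Σ L_i/J_i = (453.0/27.0×10⁹)·(0.337/1.98×10^-6 + 1.32/2.38×10^-6 + 0.806/1.61×10^-6 + 0.611/1.21×10^-6) = 0.02901 rad.

1.66°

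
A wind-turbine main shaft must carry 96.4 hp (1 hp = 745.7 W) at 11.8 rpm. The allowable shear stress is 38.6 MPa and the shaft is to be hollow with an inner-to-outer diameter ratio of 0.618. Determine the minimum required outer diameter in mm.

208 mm

ω = 2π·11.8/60 = 1.236 rad/s, so T = P/ω = 96.4×745.7 / 1.236 = 58170 N·m.
For a hollow shaft with d_i/d_o = 0.618: τ_max = 16T/(π d_o³ (1−k⁴)), so d_o = [16T/(π τ_allow (1−k⁴))]^(1/3) = [16·58170/(π·3.86×10^7·0.8541)]^(1/3) = 0.2079 m.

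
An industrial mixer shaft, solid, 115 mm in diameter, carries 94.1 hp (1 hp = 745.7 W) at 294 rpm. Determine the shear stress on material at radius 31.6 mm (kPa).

4190 kPa

ω = 2π·294/60 = 30.79 rad/s, so T = P/ω = 94.1×745.7 / 30.79 = 2279 N·m.
J = πd⁴/32 = π(0.115)⁴/32 = 1.717×10^-5 m⁴.
Shear stress varies linearly with radius: τ = T·r/J = 2279 × 0.0316 / 1.717×10^-5 = 4.194×10^6 Pa.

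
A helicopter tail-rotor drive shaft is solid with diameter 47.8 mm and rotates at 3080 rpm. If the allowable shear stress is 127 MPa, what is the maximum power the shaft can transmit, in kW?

J = πd⁴/32 = π(0.0478)⁴/32 = 5.125×10^-7 m⁴.
T_max = τ_allow·J/r = 1.27×10^8 × 5.125×10^-7 / 0.0239 = 2723 N·m.
ω = 2π·3080/60 = 322.5 rad/s, so P_max = T_max·ω = 8.784×10^5 W.

878 kW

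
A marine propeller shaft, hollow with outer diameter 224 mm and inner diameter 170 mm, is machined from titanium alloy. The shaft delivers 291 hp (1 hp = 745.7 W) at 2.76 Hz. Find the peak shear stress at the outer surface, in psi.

ω = 2π·2.76 = 17.34 rad/s, so T = P/ω = 291×745.7 / 17.34 = 12510 N·m.
J = π(d_o⁴ − d_i⁴)/32 = π(0.224⁴ − 0.170⁴)/32 = 1.652×10^-4 m⁴.
τ_max = T·r/J = 12510 × 0.112 / 1.652×10^-4 = 8.485×10^6 Pa.

1230 psi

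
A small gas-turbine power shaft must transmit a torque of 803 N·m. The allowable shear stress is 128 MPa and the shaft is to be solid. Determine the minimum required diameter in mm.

31.7 mm

For a solid shaft τ_max = 16T/(πd³), so d = (16T/(π τ_allow))^(1/3) = (16·803.0/(π·1.28×10^8))^(1/3) = 0.03173 m.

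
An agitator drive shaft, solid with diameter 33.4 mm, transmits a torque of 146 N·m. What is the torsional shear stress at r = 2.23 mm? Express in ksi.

J = πd⁴/32 = π(0.0334)⁴/32 = 1.222×10^-7 m⁴.
Shear stress varies linearly with radius: τ = T·r/J = 146.0 × 0.00223 / 1.222×10^-7 = 2.665×10^6 Pa.

0.387 ksi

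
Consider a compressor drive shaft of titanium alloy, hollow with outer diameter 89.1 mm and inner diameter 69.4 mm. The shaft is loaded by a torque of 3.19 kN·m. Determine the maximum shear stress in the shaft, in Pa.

3.63e7 Pa

J = π(d_o⁴ − d_i⁴)/32 = π(0.0891⁴ − 0.0694⁴)/32 = 3.910×10^-6 m⁴.
τ_max = T·r/J = 3190 × 0.0445 / 3.910×10^-6 = 3.635×10^7 Pa.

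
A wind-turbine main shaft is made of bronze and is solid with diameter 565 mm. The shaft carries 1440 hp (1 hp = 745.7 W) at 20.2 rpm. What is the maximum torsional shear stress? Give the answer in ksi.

2.08 ksi

ω = 2π·20.2/60 = 2.115 rad/s, so T = P/ω = 1440×745.7 / 2.115 = 507600 N·m.
J = πd⁴/32 = π(0.565)⁴/32 = 0.01000 m⁴.
τ_max = T·r/J = 507600 × 0.282 / 0.01000 = 1.433×10^7 Pa.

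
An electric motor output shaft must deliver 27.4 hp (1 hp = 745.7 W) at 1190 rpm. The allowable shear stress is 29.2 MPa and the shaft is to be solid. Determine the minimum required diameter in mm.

30.6 mm

ω = 2π·1190/60 = 124.6 rad/s, so T = P/ω = 27.4×745.7 / 124.6 = 164.0 N·m.
For a solid shaft τ_max = 16T/(πd³), so d = (16T/(π τ_allow))^(1/3) = (16·164.0/(π·2.92×10^7))^(1/3) = 0.03058 m.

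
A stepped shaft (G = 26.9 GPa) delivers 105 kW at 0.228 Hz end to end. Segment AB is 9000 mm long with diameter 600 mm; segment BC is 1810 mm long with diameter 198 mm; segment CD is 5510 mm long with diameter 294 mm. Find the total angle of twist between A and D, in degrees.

ω = 2π·0.228 = 1.433 rad/s, so T = P/ω = 105×10³ / 1.433 = 73300 N·m.
J_AB = π(0.600)⁴/32 = 0.0127 m⁴; J_BC = π(0.198)⁴/32 = 1.51×10^-4 m⁴; J_CD = π(0.294)⁴/32 = 7.33×10^-4 m⁴.
θ = (T/G)·Σ L_i/J_i = (73300/26.9×10⁹)·(9.00/0.0127 + 1.81/1.51×10^-4 + 5.51/7.33×10^-4) = 0.05508 rad.

3.16°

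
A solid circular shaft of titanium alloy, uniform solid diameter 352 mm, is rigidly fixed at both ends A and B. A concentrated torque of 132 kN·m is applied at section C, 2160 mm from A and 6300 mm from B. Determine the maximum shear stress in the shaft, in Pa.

With uniform GJ and both ends fixed, compatibility θ_AC = θ_CB gives T_A·a = T_B·b, together with T_A + T_B = T₀.
T_A = T₀·b/(a+b) = 132000·6300/8460 = 98300 N·m; T_B = 33700 N·m.
τ in each portion: τ_AC = 1.15×10^7 Pa, τ_CB = 3.94×10^6 Pa; maximum is in AC.
τ_max = T_AC·r/J = 98300·0.176/1.51×10^-3 = 1.148×10^7 Pa.

1.15e7 Pa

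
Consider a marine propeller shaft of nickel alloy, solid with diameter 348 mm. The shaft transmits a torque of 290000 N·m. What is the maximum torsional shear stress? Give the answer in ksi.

J = πd⁴/32 = π(0.348)⁴/32 = 1.440×10^-3 m⁴.
τ_max = T·r/J = 290000 × 0.174 / 1.440×10^-3 = 3.505×10^7 Pa.

5.08 ksi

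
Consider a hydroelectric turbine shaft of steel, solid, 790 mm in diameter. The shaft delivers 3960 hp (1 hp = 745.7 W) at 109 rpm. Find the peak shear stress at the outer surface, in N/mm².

ω = 2π·109/60 = 11.41 rad/s, so T = P/ω = 3960×745.7 / 11.41 = 258700 N·m.
J = πd⁴/32 = π(0.790)⁴/32 = 0.03824 m⁴.
τ_max = T·r/J = 258700 × 0.395 / 0.03824 = 2.672×10^6 Pa.

2.67 N/mm²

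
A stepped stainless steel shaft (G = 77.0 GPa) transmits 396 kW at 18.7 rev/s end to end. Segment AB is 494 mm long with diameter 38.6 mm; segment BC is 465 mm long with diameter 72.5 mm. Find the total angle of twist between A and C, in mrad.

107 mrad

ω = 2π·18.7 = 117.5 rad/s, so T = P/ω = 396×10³ / 117.5 = 3370 N·m.
J_AB = π(0.0386)⁴/32 = 2.18×10^-7 m⁴; J_BC = π(0.0725)⁴/32 = 2.71×10^-6 m⁴.
θ = (T/G)·Σ L_i/J_i = (3370/77.0×10⁹)·(0.494/2.18×10^-7 + 0.465/2.71×10^-6) = 0.1067 rad.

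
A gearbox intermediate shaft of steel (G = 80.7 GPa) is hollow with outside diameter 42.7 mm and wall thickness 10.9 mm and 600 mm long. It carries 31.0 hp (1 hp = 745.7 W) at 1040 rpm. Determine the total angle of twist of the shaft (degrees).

0.294°

ω = 2π·1040/60 = 108.9 rad/s, so T = P/ω = 31.0×745.7 / 108.9 = 212.3 N·m.
J = π(d_o⁴ − d_i⁴)/32 = π(0.0427⁴ − 0.0209⁴)/32 = 3.076×10^-7 m⁴.
θ = T·L/(G·J) = 212.3 × 0.600 / (80.7×10⁹ × 3.076×10^-7) = 5.130×10^-3 rad.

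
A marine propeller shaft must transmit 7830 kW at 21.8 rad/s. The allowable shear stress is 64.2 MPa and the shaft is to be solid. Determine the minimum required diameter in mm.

305 mm

ω = 21.8 rad/s, so T = P/ω = 7830×10³ / 21.80 = 359200 N·m.
For a solid shaft τ_max = 16T/(πd³), so d = (16T/(π τ_allow))^(1/3) = (16·359200/(π·6.42×10^7))^(1/3) = 0.3054 m.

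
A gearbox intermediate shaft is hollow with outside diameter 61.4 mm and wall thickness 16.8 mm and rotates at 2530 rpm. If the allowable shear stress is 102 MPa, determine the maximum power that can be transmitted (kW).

1180 kW

J = π(d_o⁴ − d_i⁴)/32 = π(0.0614⁴ − 0.0278⁴)/32 = 1.337×10^-6 m⁴.
T_max = τ_allow·J/r = 1.02×10^8 × 1.337×10^-6 / 0.0307 = 4441 N·m.
ω = 2π·2530/60 = 264.9 rad/s, so P_max = T_max·ω = 1.177×10^6 W.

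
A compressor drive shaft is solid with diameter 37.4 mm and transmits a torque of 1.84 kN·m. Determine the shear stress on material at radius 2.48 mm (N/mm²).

J = πd⁴/32 = π(0.0374)⁴/32 = 1.921×10^-7 m⁴.
Shear stress varies linearly with radius: τ = T·r/J = 1840 × 0.00248 / 1.921×10^-7 = 2.376×10^7 Pa.

23.8 N/mm²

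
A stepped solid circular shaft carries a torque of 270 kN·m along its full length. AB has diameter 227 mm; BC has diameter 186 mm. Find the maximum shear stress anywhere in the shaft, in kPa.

214000 kPa

Under the same torque, τ_max = 16T/(πd³) is largest where d is smallest — segment BC (d = 186 mm).
τ_max = 16·270000/(π·(0.186)³) = 2.137×10^8 Pa.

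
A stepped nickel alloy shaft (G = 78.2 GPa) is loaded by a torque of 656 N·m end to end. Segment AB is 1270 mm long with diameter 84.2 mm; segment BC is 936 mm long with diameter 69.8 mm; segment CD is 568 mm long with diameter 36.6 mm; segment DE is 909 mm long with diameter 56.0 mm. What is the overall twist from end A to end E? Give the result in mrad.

40.5 mrad

J_AB = π(0.0842)⁴/32 = 4.93×10^-6 m⁴; J_BC = π(0.0698)⁴/32 = 2.33×10^-6 m⁴; J_CD = π(0.0366)⁴/32 = 1.76×10^-7 m⁴; J_DE = π(0.0560)⁴/32 = 9.65×10^-7 m⁴.
θ = (T/G)·Σ L_i/J_i = (656.0/78.2×10⁹)·(1.27/4.93×10^-6 + 0.936/2.33×10^-6 + 0.568/1.76×10^-7 + 0.909/9.65×10^-7) = 0.04047 rad.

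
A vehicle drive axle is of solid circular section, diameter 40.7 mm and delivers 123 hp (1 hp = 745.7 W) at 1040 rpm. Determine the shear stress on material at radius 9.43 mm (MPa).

ω = 2π·1040/60 = 108.9 rad/s, so T = P/ω = 123×745.7 / 108.9 = 842.2 N·m.
J = πd⁴/32 = π(0.0407)⁴/32 = 2.694×10^-7 m⁴.
Shear stress varies linearly with radius: τ = T·r/J = 842.2 × 0.00943 / 2.694×10^-7 = 2.948×10^7 Pa.

29.5 MPa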